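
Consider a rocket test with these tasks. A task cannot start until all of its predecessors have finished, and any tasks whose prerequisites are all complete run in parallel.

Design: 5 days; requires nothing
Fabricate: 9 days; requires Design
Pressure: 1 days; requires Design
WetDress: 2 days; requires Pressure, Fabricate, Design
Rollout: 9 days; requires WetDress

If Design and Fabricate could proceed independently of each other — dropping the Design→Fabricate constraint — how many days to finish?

Before: longest chain Design→Fabricate→WetDress→Rollout = 5+9+2+9 = 25, finish 25.
Without Design→Fabricate, Fabricate's earliest start moves from 5 to 0.
New critical path: Fabricate→WetDress→Rollout = 9+2+9 = 20 ⇒ 20 days.

20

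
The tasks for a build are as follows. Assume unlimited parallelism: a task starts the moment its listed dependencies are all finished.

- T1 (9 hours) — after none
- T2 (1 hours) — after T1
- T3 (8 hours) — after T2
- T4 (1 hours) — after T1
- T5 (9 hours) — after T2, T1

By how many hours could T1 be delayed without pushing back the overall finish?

0

The longest chain is T1→T2→T5 = 9+1+9 = 19; overall finish 19 hours.
The longest chain containing T1 totals 19 hours.
So T1 can slip 9 − 9 = 0 hours.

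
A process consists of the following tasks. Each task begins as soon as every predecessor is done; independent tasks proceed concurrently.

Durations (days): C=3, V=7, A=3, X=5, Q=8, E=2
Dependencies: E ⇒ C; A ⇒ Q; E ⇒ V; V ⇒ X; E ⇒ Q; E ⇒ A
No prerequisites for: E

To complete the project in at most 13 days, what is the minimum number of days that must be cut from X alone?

Current finish: 14 days; target: 13.
X is on every critical path, so each day cut from X cuts the finish by one (this holds down to a finish of 13).
Need 14 − 13 = 1 day off X → X becomes 4 days, finish becomes 13.

1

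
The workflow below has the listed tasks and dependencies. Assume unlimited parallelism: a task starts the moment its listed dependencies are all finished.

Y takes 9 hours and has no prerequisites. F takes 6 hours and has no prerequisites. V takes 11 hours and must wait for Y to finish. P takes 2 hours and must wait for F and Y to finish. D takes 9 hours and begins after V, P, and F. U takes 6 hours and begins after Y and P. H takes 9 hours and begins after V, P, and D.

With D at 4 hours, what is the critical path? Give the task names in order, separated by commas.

Y, V, D, H

Actual critical path: Y→V→D→H = 9+11+9+9 = 38 ⇒ 38 hours.
Since D is critical, the -5 change carries straight to that chain (now 33 hours).
No other chain overtakes it, so the finish is 33 hours.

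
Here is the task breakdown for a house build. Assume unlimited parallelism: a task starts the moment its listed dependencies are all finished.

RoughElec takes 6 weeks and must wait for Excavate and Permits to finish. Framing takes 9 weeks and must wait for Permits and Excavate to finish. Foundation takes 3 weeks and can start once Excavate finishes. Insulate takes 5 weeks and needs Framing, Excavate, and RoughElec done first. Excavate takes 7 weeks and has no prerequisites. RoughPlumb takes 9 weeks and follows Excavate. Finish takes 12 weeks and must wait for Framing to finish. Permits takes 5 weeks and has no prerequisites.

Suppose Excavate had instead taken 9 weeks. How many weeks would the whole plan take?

As given, the longest chain is Excavate→Framing→Finish = 7+9+12 = 28, so the finish is 28 weeks.
Excavate is on the critical path; changing it to 9 makes that path 30 weeks.
No other chain overtakes it, so the finish is 30 weeks.

30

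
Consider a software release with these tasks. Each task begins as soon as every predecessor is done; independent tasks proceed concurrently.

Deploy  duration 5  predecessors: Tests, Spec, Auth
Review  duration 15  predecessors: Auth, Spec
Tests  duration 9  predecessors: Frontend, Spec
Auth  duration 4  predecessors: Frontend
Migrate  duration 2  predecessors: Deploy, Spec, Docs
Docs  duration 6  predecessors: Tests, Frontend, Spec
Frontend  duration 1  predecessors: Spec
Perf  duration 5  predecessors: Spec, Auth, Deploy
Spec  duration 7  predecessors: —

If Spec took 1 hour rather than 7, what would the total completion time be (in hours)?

21

As given, the longest chain is Spec→Frontend→Auth→Review = 7+1+4+15 = 27, so the finish is 27 hours.
Spec is on the critical path; changing it to 1 makes that path 21 hours.
No other chain overtakes it, so the finish is 21 hours.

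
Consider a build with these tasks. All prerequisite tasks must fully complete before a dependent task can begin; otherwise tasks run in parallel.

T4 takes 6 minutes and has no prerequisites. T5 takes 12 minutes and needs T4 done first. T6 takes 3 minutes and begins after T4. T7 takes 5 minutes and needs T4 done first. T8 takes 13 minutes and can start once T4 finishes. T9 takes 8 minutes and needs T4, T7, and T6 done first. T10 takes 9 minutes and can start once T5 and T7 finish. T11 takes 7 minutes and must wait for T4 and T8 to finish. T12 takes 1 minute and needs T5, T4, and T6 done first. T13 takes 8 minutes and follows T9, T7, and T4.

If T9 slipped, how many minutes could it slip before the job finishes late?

0

The longest chain is T4→T5→T10 = 6+12+9 = 27; overall finish 27 minutes.
The longest chain containing T9 totals 27 minutes.
Float = 27 − 27 = 0.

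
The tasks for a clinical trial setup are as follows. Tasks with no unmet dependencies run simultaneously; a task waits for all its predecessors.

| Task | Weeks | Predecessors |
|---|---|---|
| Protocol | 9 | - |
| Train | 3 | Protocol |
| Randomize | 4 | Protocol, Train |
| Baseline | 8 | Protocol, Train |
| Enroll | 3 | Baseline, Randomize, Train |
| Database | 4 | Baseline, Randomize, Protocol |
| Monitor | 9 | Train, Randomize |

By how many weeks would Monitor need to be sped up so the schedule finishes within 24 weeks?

Current finish: 25 weeks; target: 24.
Monitor is on every critical path, so each week cut from Monitor cuts the finish by one (this holds down to a finish of 24).
Need 25 − 24 = 1 week off Monitor → Monitor becomes 8 weeks, finish becomes 24.

1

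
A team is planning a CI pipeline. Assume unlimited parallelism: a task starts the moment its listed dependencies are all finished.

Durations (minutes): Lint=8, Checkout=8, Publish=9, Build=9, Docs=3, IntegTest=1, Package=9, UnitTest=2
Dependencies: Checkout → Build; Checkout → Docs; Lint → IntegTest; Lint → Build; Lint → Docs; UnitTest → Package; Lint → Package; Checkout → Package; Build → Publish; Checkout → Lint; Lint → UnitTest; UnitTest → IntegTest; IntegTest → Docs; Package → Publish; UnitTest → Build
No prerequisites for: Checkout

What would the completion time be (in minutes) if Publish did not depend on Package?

36

Original critical path: Checkout→Lint→UnitTest→Build→Publish = 8+8+2+9+9 = 36 ⇒ 36 minutes.
Dropping Package→Publish doesn't change Publish's earliest start (27); another predecessor still binds.
New critical path: Checkout→Lint→UnitTest→Build→Publish = 8+8+2+9+9 = 36 ⇒ 36 minutes.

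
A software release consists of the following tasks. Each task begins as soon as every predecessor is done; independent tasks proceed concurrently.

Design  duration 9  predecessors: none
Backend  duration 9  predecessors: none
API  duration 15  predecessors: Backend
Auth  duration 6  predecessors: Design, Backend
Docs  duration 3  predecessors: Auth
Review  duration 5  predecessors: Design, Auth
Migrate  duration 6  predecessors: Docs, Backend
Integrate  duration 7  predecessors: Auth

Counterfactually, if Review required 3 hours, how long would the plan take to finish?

24

Actual critical path: Design→Auth→Docs→Migrate = 9+6+3+6 = 24 ⇒ 24 hours.
The longest path through Review is only 20 hours, so Review has float 4.
That remains the longest chain; total 24 hours.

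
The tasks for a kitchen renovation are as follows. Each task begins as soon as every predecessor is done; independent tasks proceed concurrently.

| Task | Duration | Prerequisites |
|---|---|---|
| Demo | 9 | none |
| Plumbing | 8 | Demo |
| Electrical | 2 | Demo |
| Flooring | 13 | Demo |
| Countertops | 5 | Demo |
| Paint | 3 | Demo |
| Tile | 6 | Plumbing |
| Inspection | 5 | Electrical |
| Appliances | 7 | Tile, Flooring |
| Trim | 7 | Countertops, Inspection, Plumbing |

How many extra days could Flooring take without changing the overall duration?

1

The longest chain is Demo→Plumbing→Tile→Appliances = 9+8+6+7 = 30; overall finish 30 days.
Flooring finishes as early as 22 and must finish by 23.
Float = 30 − 29 = 1.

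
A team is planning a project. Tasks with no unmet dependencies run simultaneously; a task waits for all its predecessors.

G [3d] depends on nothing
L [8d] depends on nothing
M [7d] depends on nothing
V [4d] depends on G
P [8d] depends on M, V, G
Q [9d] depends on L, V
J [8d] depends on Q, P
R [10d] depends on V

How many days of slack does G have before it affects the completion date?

L→Q→J = 8+9+8 = 25 sets the makespan at 25 days.
G finishes as early as 3 and must finish by 4.
So G can slip 4 − 3 = 1 day.

1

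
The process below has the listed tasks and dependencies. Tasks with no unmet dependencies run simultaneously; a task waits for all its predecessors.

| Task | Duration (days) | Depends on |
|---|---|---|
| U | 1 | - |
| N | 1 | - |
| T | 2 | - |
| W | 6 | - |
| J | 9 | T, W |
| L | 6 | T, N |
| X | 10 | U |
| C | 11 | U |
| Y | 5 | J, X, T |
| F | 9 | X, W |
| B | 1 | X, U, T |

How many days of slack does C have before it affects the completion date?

8

The longest chain is U→X→F = 1+10+9 = 20; overall finish 20 days.
C finishes as early as 12 and must finish by 20.
Slack of C = 9 − 1 = 8 days.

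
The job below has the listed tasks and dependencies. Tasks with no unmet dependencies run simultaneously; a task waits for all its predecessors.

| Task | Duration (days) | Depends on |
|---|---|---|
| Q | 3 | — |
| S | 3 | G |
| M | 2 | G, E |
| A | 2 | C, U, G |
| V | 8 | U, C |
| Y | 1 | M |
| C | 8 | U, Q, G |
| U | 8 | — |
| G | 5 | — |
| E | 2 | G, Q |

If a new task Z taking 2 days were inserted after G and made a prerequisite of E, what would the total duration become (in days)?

Originally the schedule takes 24 days.
With Z inserted, E now waits for max(G, Q, Z).
New critical path: U→C→V = 8+8+8 = 24 ⇒ 24 days.

24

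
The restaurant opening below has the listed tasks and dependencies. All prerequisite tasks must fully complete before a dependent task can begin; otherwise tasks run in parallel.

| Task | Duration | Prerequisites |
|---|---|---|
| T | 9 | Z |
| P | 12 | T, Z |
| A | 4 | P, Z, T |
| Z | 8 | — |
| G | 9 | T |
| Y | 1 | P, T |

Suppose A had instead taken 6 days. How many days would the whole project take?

As given, the longest chain is Z→T→P→A = 8+9+12+4 = 33, so the finish is 33 days.
A is on the critical path; changing it to 6 makes that path 35 days.
That remains the longest chain; total 35 days.

35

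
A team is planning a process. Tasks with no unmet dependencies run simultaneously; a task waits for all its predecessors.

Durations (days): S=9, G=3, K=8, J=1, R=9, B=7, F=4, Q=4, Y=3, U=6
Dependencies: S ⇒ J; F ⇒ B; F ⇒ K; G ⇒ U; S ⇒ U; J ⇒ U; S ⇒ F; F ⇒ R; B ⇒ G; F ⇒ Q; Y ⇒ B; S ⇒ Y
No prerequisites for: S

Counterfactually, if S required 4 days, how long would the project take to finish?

Critical path before the change: S→F→B→G→U = 9+4+7+3+6 = 29 giving 29 days.
S lies on that path, so at 4 days the path becomes 24 days.
No other chain overtakes it, so the finish is 24 days.

24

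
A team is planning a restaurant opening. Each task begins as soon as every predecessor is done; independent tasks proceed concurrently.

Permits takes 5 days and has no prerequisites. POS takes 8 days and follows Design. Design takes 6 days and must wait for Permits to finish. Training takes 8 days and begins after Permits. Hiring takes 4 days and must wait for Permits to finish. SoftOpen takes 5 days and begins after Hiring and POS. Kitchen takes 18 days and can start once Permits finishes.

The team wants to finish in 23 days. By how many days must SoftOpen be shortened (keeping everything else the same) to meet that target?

Current finish: 24 days; target: 23.
SoftOpen is on every critical path, so each day cut from SoftOpen cuts the finish by one (this holds down to a finish of 23).
Need 24 − 23 = 1 day off SoftOpen → SoftOpen becomes 4 days, finish becomes 23.

1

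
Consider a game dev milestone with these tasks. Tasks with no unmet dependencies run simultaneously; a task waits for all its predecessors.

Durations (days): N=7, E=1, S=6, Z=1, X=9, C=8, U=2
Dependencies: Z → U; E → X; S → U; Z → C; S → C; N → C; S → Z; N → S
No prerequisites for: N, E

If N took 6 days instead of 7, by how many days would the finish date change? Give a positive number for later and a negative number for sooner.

-1

Baseline: N→S→Z→C = 7+6+1+8 = 22 → 22 days.
N is on the critical path; changing it to 6 makes that path 21 days.
That remains the longest chain; total 21 days.
Change in finish: 21 − 22 = -1 days.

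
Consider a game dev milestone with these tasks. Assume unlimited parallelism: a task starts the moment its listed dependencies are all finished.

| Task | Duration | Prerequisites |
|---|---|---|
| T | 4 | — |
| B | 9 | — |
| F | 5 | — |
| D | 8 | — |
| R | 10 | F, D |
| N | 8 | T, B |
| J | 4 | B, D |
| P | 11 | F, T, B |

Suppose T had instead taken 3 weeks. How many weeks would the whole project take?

The binding path is B→P = 9+11 = 20; finish at 20 weeks.
The longest path through T is only 15 weeks, so T has float 5.
That remains the longest chain; total 20 weeks.

20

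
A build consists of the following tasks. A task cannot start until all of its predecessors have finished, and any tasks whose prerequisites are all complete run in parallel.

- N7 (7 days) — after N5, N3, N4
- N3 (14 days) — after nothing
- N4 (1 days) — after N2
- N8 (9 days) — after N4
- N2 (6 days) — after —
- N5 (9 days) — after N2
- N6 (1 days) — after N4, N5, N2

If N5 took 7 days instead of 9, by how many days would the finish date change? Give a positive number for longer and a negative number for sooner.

-1

Actual critical path: N2→N5→N7 = 6+9+7 = 22 ⇒ 22 days.
N5 lies on that path, so at 7 days the path becomes 20 days.
Now N3→N7 = 14+7 = 21 is longest, so the finish becomes 21 days.
Change in finish: 21 − 22 = -1 days.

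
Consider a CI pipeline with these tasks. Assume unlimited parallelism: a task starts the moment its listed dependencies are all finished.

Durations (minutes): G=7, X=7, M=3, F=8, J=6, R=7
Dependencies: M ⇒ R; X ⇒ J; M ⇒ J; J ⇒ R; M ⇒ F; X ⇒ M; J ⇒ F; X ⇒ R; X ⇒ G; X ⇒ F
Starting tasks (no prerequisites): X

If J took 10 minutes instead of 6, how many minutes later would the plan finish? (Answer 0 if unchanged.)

4

As given, the longest chain is X→M→J→F = 7+3+6+8 = 24, so the finish is 24 minutes.
Since J is critical, the +4 change carries straight to that chain (now 28 minutes).
That remains the longest chain; total 28 minutes.
Change in finish: 28 − 24 = +4 minutes.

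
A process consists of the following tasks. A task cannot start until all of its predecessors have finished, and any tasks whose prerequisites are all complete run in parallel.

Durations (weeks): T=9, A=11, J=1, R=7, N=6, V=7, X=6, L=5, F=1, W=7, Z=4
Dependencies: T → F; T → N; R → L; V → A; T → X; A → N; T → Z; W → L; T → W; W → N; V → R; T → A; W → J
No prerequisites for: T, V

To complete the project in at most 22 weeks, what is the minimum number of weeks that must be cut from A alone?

4

Current finish: 26 weeks; target: 22.
A is on every critical path, so each week cut from A cuts the finish by one (this holds down to a finish of 22).
Need 26 − 22 = 4 weeks off A → A becomes 7 weeks, finish becomes 22.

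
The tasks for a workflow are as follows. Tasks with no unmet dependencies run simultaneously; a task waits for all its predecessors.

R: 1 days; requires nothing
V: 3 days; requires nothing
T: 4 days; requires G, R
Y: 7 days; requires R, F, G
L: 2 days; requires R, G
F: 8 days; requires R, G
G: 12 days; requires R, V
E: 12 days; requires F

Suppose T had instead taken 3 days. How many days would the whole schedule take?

The binding path is V→G→F→E = 3+12+8+12 = 35; finish at 35 days.
The longest path through T is only 19 days, so T has float 16.
The critical path is still V→G→F→E; finish is now 35 days.

35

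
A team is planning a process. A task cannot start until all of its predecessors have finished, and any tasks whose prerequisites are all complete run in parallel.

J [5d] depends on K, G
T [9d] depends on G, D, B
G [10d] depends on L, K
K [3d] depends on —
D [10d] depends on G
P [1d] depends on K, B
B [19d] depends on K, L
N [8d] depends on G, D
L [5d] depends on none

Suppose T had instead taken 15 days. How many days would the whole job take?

Actual critical path: L→G→D→T = 5+10+10+9 = 34 ⇒ 34 days.
Since T is critical, the +6 change carries straight to that chain (now 40 days).
The critical path is still L→G→D→T; finish is now 40 days.

40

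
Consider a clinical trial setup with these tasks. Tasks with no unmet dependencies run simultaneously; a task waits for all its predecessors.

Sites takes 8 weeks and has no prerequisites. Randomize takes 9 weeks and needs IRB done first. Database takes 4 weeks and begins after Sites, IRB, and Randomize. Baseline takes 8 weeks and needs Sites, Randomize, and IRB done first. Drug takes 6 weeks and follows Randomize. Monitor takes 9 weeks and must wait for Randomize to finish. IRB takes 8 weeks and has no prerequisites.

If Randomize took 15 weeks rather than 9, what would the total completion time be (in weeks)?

32

As given, the longest chain is IRB→Randomize→Monitor = 8+9+9 = 26, so the finish is 26 weeks.
Randomize is on the critical path; changing it to 15 makes that path 32 weeks.
The critical path is still IRB→Randomize→Monitor; finish is now 32 weeks.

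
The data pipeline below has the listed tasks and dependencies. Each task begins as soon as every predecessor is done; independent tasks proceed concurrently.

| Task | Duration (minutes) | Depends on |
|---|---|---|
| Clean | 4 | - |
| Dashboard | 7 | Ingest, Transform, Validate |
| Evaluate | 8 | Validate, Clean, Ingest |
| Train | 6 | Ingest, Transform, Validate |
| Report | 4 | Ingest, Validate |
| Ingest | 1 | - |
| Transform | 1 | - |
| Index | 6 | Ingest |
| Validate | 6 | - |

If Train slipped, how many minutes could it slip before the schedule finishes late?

Critical path: Validate→Evaluate = 6+8 = 14, so the finish is 14 minutes.
Train finishes as early as 12 and must finish by 14.
So Train can slip 14 − 12 = 2 minutes.

2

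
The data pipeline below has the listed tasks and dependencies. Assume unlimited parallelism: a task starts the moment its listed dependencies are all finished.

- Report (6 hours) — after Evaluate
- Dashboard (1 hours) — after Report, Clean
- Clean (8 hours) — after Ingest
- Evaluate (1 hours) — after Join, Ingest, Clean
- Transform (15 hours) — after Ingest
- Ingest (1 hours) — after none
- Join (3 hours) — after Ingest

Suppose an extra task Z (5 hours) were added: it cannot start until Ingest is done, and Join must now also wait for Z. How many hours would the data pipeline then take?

17

Originally the data pipeline takes 17 hours.
With Z inserted, Join now waits for max(Ingest, Z).
New critical path: Ingest→Z→Join→Evaluate→Report→Dashboard = 1+5+3+1+6+1 = 17 ⇒ 17 hours.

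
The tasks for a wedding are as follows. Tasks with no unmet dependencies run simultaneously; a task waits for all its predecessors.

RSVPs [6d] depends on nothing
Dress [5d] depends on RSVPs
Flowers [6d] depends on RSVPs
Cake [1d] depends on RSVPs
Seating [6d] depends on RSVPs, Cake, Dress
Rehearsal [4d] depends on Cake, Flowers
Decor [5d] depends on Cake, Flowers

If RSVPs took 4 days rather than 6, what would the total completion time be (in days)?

15

Baseline: RSVPs→Dress→Seating = 6+5+6 = 17 → 17 days.
RSVPs lies on that path, so at 4 days the path becomes 15 days.
No other chain overtakes it, so the finish is 15 days.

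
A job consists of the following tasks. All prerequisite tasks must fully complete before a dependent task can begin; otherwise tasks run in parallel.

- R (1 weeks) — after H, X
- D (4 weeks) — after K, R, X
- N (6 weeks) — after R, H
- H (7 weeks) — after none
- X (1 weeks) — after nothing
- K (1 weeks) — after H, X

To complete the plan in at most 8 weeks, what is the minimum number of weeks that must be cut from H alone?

Current finish: 14 weeks; target: 8.
H is on every critical path, so each week cut from H cuts the finish by one (this holds down to a finish of 8).
Need 14 − 8 = 6 weeks off H → H becomes 1 week, finish becomes 8.

6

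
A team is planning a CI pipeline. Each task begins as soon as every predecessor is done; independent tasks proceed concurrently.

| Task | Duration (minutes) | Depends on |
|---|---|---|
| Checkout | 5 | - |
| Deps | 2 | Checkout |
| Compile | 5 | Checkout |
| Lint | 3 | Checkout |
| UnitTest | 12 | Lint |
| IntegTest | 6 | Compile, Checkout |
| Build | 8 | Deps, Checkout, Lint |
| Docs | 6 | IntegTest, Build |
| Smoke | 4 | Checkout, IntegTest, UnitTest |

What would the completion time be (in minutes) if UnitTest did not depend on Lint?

22

With the dependency in place, Checkout→Lint→UnitTest→Smoke = 5+3+12+4 = 24 sets the finish at 24 minutes.
Without Lint→UnitTest, UnitTest's earliest start moves from 8 to 0.
The longest chain is now Checkout→Compile→IntegTest→Docs = 5+5+6+6 = 22, so the job takes 22 minutes.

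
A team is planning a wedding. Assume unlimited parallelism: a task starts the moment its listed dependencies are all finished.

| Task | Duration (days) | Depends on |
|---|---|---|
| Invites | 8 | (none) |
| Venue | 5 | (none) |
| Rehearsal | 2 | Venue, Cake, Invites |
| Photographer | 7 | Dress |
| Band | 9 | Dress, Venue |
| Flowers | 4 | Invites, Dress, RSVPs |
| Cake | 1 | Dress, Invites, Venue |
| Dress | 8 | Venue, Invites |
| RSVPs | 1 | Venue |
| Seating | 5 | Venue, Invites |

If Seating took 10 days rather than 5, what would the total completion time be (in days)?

Critical path before the change: Invites→Dress→Band = 8+8+9 = 25 giving 25 days.
Seating is off the critical path — its longest chain is 13 days, giving 12 of slack.
No other chain overtakes it, so the finish is 25 days.

25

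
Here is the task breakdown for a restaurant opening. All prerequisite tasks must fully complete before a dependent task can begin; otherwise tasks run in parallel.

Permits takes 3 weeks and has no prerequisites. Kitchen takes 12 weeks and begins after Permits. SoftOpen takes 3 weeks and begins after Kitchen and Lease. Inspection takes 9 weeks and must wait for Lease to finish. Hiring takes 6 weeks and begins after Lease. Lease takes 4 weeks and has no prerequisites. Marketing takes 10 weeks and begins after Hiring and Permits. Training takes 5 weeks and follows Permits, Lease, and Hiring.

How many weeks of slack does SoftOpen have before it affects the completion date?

Critical path: Lease→Hiring→Marketing = 4+6+10 = 20, so the finish is 20 weeks.
The longest chain containing SoftOpen totals 18 weeks.
Float = 20 − 18 = 2.

2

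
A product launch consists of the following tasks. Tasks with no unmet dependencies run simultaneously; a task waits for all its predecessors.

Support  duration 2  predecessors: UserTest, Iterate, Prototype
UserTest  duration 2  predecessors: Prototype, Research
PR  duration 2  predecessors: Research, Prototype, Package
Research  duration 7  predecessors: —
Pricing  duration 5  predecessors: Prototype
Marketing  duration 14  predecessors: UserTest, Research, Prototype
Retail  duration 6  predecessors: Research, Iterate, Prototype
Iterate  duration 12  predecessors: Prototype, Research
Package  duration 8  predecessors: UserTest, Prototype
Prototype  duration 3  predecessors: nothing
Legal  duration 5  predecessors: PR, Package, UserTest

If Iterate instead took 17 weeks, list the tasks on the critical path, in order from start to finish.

As given, the longest chain is Research→Iterate→Retail = 7+12+6 = 25, so the finish is 25 weeks.
Since Iterate is critical, the +5 change carries straight to that chain (now 30 weeks).
That remains the longest chain; total 30 weeks.

Research, Iterate, Retail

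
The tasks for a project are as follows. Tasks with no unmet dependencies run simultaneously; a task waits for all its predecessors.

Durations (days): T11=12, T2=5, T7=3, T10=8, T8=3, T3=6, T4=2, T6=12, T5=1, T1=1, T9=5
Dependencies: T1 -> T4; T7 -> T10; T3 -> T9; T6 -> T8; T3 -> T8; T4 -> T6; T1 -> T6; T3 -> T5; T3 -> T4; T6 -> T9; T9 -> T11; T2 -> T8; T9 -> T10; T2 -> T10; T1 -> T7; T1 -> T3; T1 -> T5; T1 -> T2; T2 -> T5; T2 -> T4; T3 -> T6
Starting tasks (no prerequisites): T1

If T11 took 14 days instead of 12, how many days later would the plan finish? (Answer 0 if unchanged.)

Actual critical path: T1→T3→T4→T6→T9→T11 = 1+6+2+12+5+12 = 38 ⇒ 38 days.
T11 lies on that path, so at 14 days the path becomes 40 days.
That remains the longest chain; total 40 days.
Change in finish: 40 − 38 = +2 days.

2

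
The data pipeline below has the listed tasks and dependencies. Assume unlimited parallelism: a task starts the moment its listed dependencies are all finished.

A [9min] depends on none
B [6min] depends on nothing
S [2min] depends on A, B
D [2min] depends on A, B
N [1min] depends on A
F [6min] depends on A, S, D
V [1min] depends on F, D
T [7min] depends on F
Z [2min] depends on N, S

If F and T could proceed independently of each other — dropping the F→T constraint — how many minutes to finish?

18

Original critical path: A→S→F→T = 9+2+6+7 = 24 ⇒ 24 minutes.
Without F→T, T's earliest start moves from 17 to 0.
New critical path: A→S→F→V = 9+2+6+1 = 18 ⇒ 18 minutes.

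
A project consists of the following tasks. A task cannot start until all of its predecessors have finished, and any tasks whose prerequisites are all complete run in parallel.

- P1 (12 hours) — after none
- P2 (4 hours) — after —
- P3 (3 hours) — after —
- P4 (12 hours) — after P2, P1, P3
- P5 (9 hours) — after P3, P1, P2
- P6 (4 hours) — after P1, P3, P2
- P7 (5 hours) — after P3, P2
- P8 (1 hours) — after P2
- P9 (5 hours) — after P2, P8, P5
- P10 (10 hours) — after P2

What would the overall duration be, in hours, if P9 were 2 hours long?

24

Critical path before the change: P1→P5→P9 = 12+9+5 = 26 giving 26 hours.
P9 lies on that path, so at 2 hours the path becomes 23 hours.
New critical path: P1→P4 = 12+12 = 24 ⇒ 24 hours.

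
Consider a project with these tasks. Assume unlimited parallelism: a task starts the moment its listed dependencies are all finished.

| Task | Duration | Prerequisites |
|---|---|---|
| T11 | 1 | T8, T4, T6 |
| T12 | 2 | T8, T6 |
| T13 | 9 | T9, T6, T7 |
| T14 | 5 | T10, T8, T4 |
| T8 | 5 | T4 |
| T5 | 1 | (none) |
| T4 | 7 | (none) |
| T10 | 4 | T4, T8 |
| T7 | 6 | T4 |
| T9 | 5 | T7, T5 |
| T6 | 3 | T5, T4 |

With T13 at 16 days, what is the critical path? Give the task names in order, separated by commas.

Critical path before the change: T4→T7→T9→T13 = 7+6+5+9 = 27 giving 27 days.
Since T13 is critical, the +7 change carries straight to that chain (now 34 days).
The critical path is still T4→T7→T9→T13; finish is now 34 days.

T4, T7, T9, T13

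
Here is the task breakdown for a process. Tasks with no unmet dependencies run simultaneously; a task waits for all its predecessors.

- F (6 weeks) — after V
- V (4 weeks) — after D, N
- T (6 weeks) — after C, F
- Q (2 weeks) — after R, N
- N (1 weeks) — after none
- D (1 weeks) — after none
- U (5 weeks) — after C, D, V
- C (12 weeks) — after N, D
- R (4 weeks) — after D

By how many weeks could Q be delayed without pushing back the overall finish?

N→C→T = 1+12+6 = 19 sets the makespan at 19 weeks.
Q finishes as early as 7 and must finish by 19.
Slack of Q = 17 − 5 = 12 weeks.

12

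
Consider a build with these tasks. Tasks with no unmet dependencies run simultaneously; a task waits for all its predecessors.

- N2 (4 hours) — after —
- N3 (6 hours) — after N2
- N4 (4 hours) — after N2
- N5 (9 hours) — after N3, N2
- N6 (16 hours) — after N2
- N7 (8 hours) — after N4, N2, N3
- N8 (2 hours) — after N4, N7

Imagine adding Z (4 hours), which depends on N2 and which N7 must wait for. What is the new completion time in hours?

Originally the job takes 20 hours.
With Z inserted, N7 now waits for max(N4, N2, N3, Z).
New critical path: N2→N3→N7→N8 = 4+6+8+2 = 20 ⇒ 20 hours.

20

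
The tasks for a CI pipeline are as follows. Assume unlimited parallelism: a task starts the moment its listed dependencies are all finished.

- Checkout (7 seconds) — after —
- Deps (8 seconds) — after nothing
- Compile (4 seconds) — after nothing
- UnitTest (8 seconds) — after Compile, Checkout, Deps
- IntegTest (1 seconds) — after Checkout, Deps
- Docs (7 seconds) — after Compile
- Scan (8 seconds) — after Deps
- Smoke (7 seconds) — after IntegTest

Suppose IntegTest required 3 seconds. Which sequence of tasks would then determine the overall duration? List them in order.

Baseline: Deps→IntegTest→Smoke = 8+1+7 = 16 → 16 seconds.
IntegTest lies on that path, so at 3 seconds the path becomes 18 seconds.
The critical path is still Deps→IntegTest→Smoke; finish is now 18 seconds.

Deps, IntegTest, Smoke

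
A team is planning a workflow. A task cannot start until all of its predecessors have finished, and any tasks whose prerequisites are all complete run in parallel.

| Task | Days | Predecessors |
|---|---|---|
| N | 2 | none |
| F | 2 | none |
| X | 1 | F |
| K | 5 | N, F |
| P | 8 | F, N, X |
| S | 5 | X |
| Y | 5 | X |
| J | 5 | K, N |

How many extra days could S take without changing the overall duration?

4

The longest chain is N→K→J = 2+5+5 = 12; overall finish 12 days.
Longest path through S: 8 days (earliest finish 8, latest finish 12).
Float = 12 − 8 = 4.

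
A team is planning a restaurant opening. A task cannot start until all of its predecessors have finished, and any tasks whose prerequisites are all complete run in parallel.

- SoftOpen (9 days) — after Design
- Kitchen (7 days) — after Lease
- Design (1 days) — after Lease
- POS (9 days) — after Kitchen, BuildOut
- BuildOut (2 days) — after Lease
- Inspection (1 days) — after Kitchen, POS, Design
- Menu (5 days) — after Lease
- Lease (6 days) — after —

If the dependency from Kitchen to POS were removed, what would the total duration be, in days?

With the dependency in place, Lease→Kitchen→POS→Inspection = 6+7+9+1 = 23 sets the finish at 23 days.
Without Kitchen→POS, POS's earliest start moves from 13 to 8.
New critical path: Lease→BuildOut→POS→Inspection = 6+2+9+1 = 18 ⇒ 18 days.

18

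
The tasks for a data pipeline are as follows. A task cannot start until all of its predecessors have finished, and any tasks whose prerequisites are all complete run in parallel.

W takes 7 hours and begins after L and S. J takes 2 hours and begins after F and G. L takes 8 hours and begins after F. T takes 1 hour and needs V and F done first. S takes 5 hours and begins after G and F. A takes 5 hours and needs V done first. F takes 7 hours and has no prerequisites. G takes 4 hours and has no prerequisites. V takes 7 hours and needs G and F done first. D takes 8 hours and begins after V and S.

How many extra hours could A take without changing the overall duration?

F→V→D = 7+7+8 = 22 sets the makespan at 22 hours.
A finishes as early as 19 and must finish by 22.
So A can slip 22 − 19 = 3 hours.

3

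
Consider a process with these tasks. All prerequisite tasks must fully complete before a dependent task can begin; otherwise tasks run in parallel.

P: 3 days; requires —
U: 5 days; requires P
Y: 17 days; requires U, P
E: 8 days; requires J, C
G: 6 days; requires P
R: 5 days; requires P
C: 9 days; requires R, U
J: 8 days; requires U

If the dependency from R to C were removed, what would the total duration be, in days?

25

Before: longest chain P→R→C→E = 3+5+9+8 = 25, finish 25.
Dropping R→C doesn't change C's earliest start (8); another predecessor still binds.
New critical path: P→U→C→E = 3+5+9+8 = 25 ⇒ 25 days.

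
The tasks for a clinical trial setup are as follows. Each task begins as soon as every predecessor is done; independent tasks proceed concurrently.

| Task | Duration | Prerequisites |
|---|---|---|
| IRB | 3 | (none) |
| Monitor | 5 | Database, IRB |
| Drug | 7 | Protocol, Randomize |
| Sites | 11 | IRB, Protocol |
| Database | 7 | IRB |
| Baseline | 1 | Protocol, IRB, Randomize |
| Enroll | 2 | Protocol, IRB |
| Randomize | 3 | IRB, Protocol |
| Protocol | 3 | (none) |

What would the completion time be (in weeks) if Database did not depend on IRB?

14

With the dependency in place, IRB→Database→Monitor = 3+7+5 = 15 sets the finish at 15 weeks.
Without IRB→Database, Database's earliest start moves from 3 to 0.
New critical path: Protocol→Sites = 3+11 = 14 ⇒ 14 weeks.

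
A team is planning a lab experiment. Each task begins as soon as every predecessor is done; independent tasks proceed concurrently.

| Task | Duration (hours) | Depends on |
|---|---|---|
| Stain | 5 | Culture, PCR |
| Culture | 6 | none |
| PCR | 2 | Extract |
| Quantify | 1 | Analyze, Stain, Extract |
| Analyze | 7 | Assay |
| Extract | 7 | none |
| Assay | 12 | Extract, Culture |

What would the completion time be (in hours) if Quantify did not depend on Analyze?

Before: longest chain Extract→Assay→Analyze→Quantify = 7+12+7+1 = 27, finish 27.
Without Analyze→Quantify, Quantify's earliest start moves from 26 to 14.
After: Extract→Assay→Analyze = 7+12+7 = 26 → 26 hours.

26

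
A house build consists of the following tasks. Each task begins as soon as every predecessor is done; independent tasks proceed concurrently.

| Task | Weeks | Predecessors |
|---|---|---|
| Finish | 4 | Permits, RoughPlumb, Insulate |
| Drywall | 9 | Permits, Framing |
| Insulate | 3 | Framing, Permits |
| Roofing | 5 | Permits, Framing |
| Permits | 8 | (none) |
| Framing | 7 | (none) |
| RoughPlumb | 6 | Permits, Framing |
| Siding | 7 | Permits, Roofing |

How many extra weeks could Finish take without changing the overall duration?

2

Critical path: Permits→Roofing→Siding = 8+5+7 = 20, so the finish is 20 weeks.
Longest path through Finish: 18 weeks (earliest finish 18, latest finish 20).
Slack of Finish = 16 − 14 = 2 weeks.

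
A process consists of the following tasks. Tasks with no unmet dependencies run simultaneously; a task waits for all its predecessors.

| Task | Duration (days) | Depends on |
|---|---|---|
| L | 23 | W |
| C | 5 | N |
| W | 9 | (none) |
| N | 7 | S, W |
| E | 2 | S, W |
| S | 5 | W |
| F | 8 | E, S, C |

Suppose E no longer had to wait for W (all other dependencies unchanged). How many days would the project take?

Before: longest chain W→S→N→C→F = 9+5+7+5+8 = 34, finish 34.
Dropping W→E doesn't change E's earliest start (14); another predecessor still binds.
New critical path: W→S→N→C→F = 9+5+7+5+8 = 34 ⇒ 34 days.

34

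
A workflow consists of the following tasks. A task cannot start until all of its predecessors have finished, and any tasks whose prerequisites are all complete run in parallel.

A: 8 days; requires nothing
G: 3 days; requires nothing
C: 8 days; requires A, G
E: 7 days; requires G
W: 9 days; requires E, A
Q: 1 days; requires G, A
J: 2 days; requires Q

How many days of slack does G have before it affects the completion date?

0

G→E→W = 3+7+9 = 19 sets the makespan at 19 days.
G finishes as early as 3 and must finish by 3.
Float = 19 − 19 = 0.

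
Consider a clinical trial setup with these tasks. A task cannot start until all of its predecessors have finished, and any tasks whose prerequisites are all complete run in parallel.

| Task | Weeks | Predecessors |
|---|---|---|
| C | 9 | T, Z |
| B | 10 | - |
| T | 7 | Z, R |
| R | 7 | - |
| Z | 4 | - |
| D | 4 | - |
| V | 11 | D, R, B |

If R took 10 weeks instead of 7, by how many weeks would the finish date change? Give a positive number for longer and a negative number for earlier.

The binding path is R→T→C = 7+7+9 = 23; finish at 23 weeks.
R lies on that path, so at 10 weeks the path becomes 26 weeks.
That remains the longest chain; total 26 weeks.
Change in finish: 26 − 23 = +3 weeks.

3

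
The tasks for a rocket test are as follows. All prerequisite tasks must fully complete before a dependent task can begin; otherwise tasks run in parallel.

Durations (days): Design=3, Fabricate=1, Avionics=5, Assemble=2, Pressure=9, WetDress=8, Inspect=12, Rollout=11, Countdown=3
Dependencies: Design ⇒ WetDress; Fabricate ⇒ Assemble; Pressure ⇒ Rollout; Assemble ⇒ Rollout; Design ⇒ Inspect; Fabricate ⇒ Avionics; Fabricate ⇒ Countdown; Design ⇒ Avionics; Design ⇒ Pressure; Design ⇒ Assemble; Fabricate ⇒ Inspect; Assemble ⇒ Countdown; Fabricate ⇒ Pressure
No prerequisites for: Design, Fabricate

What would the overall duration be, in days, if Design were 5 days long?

The binding path is Design→Pressure→Rollout = 3+9+11 = 23; finish at 23 days.
Design is on the critical path; changing it to 5 makes that path 25 days.
No other chain overtakes it, so the finish is 25 days.

25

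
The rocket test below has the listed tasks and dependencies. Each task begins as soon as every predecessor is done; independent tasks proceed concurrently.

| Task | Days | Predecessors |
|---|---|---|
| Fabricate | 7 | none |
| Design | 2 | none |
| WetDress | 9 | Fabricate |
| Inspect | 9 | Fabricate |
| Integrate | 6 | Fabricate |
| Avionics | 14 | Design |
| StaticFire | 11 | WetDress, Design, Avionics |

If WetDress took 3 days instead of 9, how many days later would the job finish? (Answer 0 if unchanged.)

Critical path before the change: Fabricate→WetDress→StaticFire = 7+9+11 = 27 giving 27 days.
Since WetDress is critical, the -6 change carries straight to that chain (now 21 days).
New critical path: Design→Avionics→StaticFire = 2+14+11 = 27 ⇒ 27 days.
Change in finish: 27 − 27 = +0 days.

0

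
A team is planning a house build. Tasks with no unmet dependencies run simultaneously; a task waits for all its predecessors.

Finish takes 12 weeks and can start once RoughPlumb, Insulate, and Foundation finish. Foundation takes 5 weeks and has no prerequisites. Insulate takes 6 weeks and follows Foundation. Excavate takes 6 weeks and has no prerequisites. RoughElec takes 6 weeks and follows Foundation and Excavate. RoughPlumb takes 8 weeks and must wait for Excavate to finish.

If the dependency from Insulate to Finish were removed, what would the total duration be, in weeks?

Original critical path: Excavate→RoughPlumb→Finish = 6+8+12 = 26 ⇒ 26 weeks.
Dropping Insulate→Finish doesn't change Finish's earliest start (14); another predecessor still binds.
New critical path: Excavate→RoughPlumb→Finish = 6+8+12 = 26 ⇒ 26 weeks.

26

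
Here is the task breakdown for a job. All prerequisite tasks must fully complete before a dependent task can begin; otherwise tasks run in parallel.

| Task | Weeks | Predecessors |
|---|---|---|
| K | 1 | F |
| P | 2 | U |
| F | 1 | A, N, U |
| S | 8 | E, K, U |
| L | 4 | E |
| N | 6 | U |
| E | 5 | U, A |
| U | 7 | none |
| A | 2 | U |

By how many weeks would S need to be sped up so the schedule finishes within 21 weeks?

2

Current finish: 23 weeks; target: 21.
S is on every critical path, so each week cut from S cuts the finish by one (this holds down to a finish of 18).
Need 23 − 21 = 2 weeks off S → S becomes 6 weeks, finish becomes 21.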